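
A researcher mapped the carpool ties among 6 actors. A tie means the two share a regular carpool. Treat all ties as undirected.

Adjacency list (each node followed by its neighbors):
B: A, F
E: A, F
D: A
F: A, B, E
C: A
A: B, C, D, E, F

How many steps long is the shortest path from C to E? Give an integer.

2

One shortest route is C – A – E, which uses 2 edges, and C and E are not directly tied, so nothing shorter exists. So d(C,E) = 2.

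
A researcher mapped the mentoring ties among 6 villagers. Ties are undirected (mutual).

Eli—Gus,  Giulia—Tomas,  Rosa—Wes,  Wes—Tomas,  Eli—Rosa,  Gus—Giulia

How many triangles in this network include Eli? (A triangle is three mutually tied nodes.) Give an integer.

0

Eli's neighbors are Gus and Rosa, but none of them are tied to each other, so no triangle contains Eli.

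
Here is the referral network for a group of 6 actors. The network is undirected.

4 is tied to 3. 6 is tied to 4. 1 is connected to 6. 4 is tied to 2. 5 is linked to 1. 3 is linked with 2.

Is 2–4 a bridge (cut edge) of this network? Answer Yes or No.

No

Even without that edge, 2 still reaches 4 via 2 – 3 – 4, so the network stays connected. Not a bridge.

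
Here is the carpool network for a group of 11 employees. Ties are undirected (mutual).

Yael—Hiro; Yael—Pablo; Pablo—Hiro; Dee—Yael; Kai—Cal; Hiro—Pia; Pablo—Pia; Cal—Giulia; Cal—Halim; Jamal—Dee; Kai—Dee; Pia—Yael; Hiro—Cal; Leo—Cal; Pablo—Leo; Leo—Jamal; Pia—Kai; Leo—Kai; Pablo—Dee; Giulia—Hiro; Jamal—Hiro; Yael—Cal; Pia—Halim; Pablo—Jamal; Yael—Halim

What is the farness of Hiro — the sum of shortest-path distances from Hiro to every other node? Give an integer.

14

Distances from Hiro: Cal:1, Dee:2, Giulia:1, Halim:2, Jamal:1, Kai:2, Leo:2, Pablo:1, Pia:1, Yael:1.
Sum = 1 + 2 + 1 + 2 + 1 + 2 + 2 + 1 + 1 + 1 = 14.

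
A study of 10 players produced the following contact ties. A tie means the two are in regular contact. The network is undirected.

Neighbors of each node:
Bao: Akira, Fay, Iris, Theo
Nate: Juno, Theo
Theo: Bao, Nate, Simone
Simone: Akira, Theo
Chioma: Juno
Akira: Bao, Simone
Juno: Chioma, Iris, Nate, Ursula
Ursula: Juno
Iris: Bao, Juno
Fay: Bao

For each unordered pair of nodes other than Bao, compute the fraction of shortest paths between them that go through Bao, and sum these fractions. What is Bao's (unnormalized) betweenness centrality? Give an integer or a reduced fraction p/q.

15

Pairs whose geodesics pass through Bao — Fay–Simone: 2/2; Fay–Theo: 1; Fay–Ursula: 1; Fay–Iris: 1; Fay–Juno: 1; Fay–Nate: 1; Fay–Akira: 1; Fay–Chioma: 1; Simone–Iris: 2/2; Theo–Iris: 1; Theo–Akira: 1/2; Ursula–Akira: 1; Iris–Akira: 1; Juno–Akira: 1 … (+2 more pairs).
All other pairs contribute 0.
Summing the contributions gives betweenness(Bao) = 15.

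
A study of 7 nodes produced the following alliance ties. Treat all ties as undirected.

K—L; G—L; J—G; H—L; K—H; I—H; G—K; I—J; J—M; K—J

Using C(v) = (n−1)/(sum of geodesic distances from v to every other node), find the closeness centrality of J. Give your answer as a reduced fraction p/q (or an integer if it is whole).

3/4

Distances from J: G:1, H:2, I:1, K:1, L:2, M:1. Sum = 8.
n = 7, so closeness = 6/8 = 3/4.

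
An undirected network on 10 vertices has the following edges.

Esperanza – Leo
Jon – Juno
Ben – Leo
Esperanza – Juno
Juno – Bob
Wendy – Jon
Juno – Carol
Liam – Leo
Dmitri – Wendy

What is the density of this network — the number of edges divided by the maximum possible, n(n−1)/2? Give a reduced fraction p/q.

There are 9 edges and 10 nodes, so the maximum possible is C(10,2) = 45.
Density = 9/45 = 1/5.

1/5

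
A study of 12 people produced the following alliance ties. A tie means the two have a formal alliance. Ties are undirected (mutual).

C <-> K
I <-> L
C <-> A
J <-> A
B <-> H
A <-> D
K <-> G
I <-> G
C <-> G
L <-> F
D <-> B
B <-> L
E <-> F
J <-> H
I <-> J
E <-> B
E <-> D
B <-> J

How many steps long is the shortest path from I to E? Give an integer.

3

One shortest route is I – L – F – E, which uses 3 edges, and at distance 2 from I we only reach {A, B, C, F, H, K}, which does not include E. So d(I,E) = 3.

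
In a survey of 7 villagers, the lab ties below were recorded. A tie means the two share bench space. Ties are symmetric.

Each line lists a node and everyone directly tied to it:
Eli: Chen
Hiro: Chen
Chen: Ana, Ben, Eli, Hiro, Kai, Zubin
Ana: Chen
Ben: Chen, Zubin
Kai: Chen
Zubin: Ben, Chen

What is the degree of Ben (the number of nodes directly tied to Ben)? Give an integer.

2

Ben is directly tied to Chen and Zubin. That is 2 neighbors, so the degree of Ben is 2.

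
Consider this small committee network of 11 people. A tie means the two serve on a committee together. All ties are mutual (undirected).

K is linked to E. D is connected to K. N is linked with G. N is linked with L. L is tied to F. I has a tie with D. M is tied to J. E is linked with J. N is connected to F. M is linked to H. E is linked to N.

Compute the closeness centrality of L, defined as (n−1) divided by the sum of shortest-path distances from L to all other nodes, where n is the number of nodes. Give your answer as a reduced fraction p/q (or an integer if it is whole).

1/3

Distances from L: D:4, E:2, F:1, G:2, H:5, I:5, J:3, K:3, M:4, N:1. Sum = 30.
n = 11, so closeness = 10/30 = 1/3.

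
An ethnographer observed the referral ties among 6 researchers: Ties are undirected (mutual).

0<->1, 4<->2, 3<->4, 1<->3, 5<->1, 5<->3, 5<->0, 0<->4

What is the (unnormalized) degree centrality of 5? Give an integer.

5 is directly tied to 0, 1, and 3. That is 3 neighbors, so the degree of 5 is 3.

3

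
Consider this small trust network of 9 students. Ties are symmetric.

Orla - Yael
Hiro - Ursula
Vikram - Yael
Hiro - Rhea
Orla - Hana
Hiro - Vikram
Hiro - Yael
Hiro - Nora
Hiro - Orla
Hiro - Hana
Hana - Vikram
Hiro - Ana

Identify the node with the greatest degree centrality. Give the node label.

Hiro

Degrees — Ana:1, Hana:3, Hiro:8, Nora:1, Orla:3, Rhea:1, Ursula:1, Vikram:3, Yael:3.
The maximum is 8, attained only by Hiro.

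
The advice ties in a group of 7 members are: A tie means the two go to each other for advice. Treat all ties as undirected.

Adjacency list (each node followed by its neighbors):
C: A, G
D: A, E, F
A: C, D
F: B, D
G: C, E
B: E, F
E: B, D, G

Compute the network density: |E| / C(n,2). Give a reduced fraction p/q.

8/21

There are 8 edges and 7 nodes, so the maximum possible is C(7,2) = 21.
Density = 8/21.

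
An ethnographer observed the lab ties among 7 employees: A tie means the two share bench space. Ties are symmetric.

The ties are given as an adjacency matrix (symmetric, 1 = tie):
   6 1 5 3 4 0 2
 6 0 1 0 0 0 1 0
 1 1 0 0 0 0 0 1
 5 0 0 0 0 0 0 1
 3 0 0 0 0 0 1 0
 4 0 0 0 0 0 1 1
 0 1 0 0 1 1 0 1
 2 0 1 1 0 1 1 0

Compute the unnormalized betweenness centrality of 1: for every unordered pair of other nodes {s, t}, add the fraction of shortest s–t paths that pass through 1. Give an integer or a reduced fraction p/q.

1

Pairs whose geodesics pass through 1 — 6–5: 1/2; 6–2: 1/2.
All other pairs contribute 0.
Summing the contributions gives betweenness(1) = 1.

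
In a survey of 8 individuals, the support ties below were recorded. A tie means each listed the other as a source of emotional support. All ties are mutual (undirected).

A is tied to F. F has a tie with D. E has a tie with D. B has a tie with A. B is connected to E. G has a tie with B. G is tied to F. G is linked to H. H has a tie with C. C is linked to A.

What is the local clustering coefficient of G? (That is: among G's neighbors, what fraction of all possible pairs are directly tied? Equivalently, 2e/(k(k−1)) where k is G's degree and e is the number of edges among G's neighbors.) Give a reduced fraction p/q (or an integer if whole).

G's neighbors: B, F, and H (k = 3).
Possible neighbor pairs: C(3,2) = 3. Edges among them: none → e = 0.
Clustering(G) = 0/3 = 0.

0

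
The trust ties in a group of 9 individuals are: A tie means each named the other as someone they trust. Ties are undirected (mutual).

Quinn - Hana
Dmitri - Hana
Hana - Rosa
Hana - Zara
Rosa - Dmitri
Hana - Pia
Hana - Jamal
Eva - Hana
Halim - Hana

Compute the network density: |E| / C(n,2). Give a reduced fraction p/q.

1/4

There are 9 edges and 9 nodes, so the maximum possible is C(9,2) = 36.
Density = 9/36 = 1/4.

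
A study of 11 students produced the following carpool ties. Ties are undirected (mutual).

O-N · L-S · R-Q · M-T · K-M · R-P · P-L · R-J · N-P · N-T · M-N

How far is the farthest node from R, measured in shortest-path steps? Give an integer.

Distances from R: J:1, K:4, L:2, M:3, N:2, O:3, P:1, Q:1, S:3, T:3.
The largest is 4 (to K), so the eccentricity of R is 4.

4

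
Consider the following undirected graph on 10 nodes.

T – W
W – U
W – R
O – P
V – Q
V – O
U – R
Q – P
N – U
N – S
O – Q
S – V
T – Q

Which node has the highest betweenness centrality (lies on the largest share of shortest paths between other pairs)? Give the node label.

Q

Unnormalized betweenness of each node: N:5, O:3/2, P:0, Q:25/2, R:0, S:6, T:10, U:11/2, V:15/2, W:9.
Q has the largest value, 25/2, making it the main broker — the node through which the most shortest paths run.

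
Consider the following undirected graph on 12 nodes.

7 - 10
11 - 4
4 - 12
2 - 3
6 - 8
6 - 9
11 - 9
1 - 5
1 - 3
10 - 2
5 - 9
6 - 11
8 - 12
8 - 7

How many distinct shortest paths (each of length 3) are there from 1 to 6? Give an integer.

The shortest distance is 3, and the only length-3 path is 1–5–9–6. So there is exactly 1 shortest path.

1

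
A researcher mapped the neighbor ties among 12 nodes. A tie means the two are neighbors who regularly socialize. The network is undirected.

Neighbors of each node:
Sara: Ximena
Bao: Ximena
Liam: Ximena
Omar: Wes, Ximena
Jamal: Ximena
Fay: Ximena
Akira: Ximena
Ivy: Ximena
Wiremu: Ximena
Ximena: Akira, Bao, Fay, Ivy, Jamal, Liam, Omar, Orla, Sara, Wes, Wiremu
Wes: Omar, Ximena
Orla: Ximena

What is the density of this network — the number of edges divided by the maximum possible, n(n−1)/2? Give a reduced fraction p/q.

There are 12 edges and 12 nodes, so the maximum possible is C(12,2) = 66.
Density = 12/66 = 2/11.

2/11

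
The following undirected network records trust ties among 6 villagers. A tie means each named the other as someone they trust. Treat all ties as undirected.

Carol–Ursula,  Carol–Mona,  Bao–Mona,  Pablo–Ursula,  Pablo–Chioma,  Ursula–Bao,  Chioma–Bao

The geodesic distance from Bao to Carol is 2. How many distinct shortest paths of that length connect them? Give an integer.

2

The shortest distance is 2. The length-2 paths are: Bao–Mona–Carol; Bao–Ursula–Carol.
That gives 2 distinct shortest paths.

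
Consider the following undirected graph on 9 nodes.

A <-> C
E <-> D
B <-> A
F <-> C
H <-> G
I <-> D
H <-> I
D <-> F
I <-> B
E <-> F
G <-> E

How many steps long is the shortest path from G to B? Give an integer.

3

One shortest route is G – H – I – B, which uses 3 edges, and at distance 2 from G we only reach {D, F, I}, which does not include B. So d(G,B) = 3.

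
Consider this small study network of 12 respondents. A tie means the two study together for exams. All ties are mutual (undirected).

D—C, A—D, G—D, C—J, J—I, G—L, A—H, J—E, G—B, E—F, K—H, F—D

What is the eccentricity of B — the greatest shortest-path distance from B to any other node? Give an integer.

5

Distances from B: A:3, C:3, D:2, E:4, F:3, G:1, H:4, I:5, J:4, K:5, L:2.
The largest is 5 (to K and I), so the eccentricity of B is 5.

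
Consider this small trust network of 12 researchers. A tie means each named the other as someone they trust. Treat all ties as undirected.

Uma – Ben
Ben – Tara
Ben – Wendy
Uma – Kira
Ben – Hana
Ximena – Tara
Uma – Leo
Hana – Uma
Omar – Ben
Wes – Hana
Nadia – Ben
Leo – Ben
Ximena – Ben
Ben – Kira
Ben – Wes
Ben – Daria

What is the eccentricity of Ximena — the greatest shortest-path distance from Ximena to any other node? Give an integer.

2

Distances from Ximena: Ben:1, Daria:2, Hana:2, Kira:2, Leo:2, Nadia:2, Omar:2, Tara:1, Uma:2, Wendy:2, Wes:2.
The largest is 2 (to Omar, Wes, Kira, Uma, Nadia, Wendy, Hana, Daria, and Leo), so the eccentricity of Ximena is 2.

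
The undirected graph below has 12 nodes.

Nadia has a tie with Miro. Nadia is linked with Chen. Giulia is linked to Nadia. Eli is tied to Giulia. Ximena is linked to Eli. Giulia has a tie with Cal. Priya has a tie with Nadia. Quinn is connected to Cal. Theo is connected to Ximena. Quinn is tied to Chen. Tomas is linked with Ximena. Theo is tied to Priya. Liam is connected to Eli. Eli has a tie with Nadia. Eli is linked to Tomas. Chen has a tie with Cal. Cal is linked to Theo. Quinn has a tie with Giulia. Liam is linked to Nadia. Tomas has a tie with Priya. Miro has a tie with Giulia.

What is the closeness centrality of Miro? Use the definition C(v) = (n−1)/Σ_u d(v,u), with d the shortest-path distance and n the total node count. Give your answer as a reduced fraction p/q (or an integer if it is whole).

11/23

Distances from Miro: Cal:2, Chen:2, Eli:2, Giulia:1, Liam:2, Nadia:1, Priya:2, Quinn:2, Theo:3, Tomas:3, Ximena:3. Sum = 23.
n = 12, so closeness = 11/23.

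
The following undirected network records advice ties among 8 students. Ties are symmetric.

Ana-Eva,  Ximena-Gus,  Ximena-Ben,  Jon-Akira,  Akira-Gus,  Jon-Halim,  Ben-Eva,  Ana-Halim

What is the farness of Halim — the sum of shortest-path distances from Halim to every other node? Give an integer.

Distances from Halim: Akira:2, Ana:1, Ben:3, Eva:2, Gus:3, Jon:1, Ximena:4.
Sum = 2 + 1 + 3 + 2 + 3 + 1 + 4 = 16.

16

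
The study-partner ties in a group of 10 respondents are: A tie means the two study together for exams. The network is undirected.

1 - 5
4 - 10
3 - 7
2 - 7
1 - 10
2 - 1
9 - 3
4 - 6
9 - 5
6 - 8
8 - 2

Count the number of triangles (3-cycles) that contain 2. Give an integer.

2's neighbors are 1, 7, and 8, but none of them are tied to each other, so no triangle contains 2.

0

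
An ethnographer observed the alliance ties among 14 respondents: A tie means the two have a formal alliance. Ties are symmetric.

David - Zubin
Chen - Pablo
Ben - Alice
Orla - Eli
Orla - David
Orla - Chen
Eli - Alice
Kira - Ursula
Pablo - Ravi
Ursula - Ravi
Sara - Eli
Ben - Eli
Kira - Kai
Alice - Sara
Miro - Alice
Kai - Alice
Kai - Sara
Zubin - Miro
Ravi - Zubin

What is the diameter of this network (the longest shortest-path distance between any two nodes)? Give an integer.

Eccentricity of each node (its greatest distance to any other): Alice:4, Ben:4, Chen:4, David:4, Eli:4, Kai:4, Kira:4, Miro:4, Orla:4, Pablo:4, Ravi:4, Sara:4, Ursula:4, Zubin:3.
The maximum eccentricity is 4, realized for instance by the pair Ursula–Eli via Ursula – Kira – Kai – Sara – Eli. So the diameter is 4.

4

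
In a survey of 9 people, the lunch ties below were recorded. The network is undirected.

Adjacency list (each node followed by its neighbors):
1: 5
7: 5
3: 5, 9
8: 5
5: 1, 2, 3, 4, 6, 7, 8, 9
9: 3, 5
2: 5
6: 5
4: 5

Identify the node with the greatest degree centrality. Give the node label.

Degrees — 1:1, 2:1, 3:2, 4:1, 5:8, 6:1, 7:1, 8:1, 9:2.
The maximum is 8, attained only by 5.

5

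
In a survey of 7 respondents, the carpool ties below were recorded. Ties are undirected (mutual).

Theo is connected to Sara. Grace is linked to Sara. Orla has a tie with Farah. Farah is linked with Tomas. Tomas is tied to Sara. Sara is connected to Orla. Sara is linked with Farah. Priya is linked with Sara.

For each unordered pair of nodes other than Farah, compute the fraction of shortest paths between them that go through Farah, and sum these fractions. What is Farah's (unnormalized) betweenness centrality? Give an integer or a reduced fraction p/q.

Pairs whose geodesics pass through Farah — Orla–Tomas: 1/2.
All other pairs contribute 0.
Summing the contributions gives betweenness(Farah) = 1/2.

1/2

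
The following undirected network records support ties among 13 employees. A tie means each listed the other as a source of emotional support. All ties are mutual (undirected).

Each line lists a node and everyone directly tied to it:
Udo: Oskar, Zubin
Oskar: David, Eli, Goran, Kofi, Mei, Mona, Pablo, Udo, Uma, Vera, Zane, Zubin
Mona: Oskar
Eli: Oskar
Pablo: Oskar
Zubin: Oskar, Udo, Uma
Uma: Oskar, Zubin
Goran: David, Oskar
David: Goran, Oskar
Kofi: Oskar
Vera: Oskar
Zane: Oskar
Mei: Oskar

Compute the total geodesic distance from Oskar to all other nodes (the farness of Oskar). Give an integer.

Distances from Oskar: David:1, Eli:1, Goran:1, Kofi:1, Mei:1, Mona:1, Pablo:1, Udo:1, Uma:1, Vera:1, Zane:1, Zubin:1.
Sum = 1 + 1 + 1 + 1 + 1 + 1 + 1 + 1 + 1 + 1 + 1 + 1 = 12.

12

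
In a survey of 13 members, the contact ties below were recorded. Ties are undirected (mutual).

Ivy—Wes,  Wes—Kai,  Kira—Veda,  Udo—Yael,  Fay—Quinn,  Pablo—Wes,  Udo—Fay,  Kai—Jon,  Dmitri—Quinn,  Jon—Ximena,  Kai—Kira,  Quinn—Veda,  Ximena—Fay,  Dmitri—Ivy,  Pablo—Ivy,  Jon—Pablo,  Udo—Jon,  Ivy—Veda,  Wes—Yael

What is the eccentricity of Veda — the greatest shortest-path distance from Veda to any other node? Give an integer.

Distances from Veda: Dmitri:2, Fay:2, Ivy:1, Jon:3, Kai:2, Kira:1, Pablo:2, Quinn:1, Udo:3, Wes:2, Ximena:3, Yael:3.
The largest is 3 (to Jon, Yael, Udo, and Ximena), so the eccentricity of Veda is 3.

3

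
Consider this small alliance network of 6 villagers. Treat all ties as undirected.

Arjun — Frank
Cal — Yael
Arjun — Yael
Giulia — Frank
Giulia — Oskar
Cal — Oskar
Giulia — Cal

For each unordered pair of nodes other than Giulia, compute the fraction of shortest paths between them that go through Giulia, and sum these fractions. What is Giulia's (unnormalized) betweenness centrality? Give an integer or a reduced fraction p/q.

5/2

Pairs whose geodesics pass through Giulia — Arjun–Oskar: 1/2; Frank–Oskar: 1; Frank–Cal: 1.
All other pairs contribute 0.
Summing the contributions gives betweenness(Giulia) = 5/2.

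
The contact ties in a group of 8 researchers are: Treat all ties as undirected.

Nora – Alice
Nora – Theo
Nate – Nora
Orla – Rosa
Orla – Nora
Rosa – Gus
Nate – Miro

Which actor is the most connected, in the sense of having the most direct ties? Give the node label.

Nora

Degrees — Alice:1, Gus:1, Miro:1, Nate:2, Nora:4, Orla:2, Rosa:2, Theo:1.
The maximum is 4, attained only by Nora.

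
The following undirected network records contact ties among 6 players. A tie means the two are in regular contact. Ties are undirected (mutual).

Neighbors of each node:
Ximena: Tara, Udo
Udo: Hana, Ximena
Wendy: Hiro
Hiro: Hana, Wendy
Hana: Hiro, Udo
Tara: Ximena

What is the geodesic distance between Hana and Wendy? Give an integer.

One shortest route is Hana – Hiro – Wendy, which uses 2 edges, and Hana and Wendy are not directly tied, so nothing shorter exists. So d(Hana,Wendy) = 2.

2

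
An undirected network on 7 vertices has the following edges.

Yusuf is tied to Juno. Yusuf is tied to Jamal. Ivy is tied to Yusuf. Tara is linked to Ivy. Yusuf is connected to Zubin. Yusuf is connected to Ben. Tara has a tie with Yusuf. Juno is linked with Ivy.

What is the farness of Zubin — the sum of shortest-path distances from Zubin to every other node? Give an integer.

Distances from Zubin: Ben:2, Ivy:2, Jamal:2, Juno:2, Tara:2, Yusuf:1.
Sum = 2 + 2 + 2 + 2 + 2 + 1 = 11.

11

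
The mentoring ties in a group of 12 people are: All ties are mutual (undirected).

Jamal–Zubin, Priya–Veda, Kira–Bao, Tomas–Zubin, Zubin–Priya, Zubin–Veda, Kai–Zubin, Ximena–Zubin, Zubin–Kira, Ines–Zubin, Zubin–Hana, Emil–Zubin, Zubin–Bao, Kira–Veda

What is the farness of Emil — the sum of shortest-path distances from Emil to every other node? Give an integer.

Distances from Emil: Bao:2, Hana:2, Ines:2, Jamal:2, Kai:2, Kira:2, Priya:2, Tomas:2, Veda:2, Ximena:2, Zubin:1.
Sum = 2 + 2 + 2 + 2 + 2 + 2 + 2 + 2 + 2 + 2 + 1 = 21.

21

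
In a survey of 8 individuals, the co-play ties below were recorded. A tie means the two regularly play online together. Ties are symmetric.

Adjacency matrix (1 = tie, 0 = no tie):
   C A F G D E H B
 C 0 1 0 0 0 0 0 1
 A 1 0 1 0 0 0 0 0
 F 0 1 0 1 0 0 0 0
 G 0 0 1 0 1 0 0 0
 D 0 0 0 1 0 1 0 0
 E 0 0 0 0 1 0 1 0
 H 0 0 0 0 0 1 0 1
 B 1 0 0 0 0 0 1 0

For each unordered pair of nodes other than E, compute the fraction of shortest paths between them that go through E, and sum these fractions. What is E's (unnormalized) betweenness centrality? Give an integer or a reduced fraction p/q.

9/2

Pairs whose geodesics pass through E — C–D: 1/2; F–H: 1/2; G–H: 1; G–B: 1/2; D–H: 1; D–B: 1.
All other pairs contribute 0.
Summing the contributions gives betweenness(E) = 9/2.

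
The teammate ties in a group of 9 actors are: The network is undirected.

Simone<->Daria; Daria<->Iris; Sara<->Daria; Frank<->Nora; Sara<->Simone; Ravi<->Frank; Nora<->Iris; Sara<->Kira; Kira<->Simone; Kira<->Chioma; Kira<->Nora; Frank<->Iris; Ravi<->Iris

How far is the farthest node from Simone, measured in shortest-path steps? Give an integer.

Distances from Simone: Chioma:2, Daria:1, Frank:3, Iris:2, Kira:1, Nora:2, Ravi:3, Sara:1.
The largest is 3 (to Frank and Ravi), so the eccentricity of Simone is 3.

3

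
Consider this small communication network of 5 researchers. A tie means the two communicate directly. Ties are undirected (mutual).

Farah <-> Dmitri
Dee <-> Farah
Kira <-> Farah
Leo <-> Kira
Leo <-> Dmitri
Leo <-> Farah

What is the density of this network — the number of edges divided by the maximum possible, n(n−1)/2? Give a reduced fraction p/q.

There are 6 edges and 5 nodes, so the maximum possible is C(5,2) = 10.
Density = 6/10 = 3/5.

3/5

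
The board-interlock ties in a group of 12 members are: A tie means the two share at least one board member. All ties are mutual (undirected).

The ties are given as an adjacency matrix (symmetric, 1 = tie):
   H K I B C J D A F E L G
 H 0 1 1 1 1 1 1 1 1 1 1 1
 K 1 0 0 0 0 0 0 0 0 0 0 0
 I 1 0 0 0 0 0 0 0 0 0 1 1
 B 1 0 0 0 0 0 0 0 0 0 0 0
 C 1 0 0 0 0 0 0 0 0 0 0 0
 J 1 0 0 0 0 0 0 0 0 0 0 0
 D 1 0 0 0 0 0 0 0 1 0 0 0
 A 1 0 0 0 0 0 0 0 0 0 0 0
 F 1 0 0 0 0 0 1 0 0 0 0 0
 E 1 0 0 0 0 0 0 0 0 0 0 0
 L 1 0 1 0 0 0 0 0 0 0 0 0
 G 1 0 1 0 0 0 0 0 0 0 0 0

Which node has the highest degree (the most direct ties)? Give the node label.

H

Degrees — A:1, B:1, C:1, D:2, E:1, F:2, G:2, H:11, I:3, J:1, K:1, L:2.
The maximum is 11, attained only by H.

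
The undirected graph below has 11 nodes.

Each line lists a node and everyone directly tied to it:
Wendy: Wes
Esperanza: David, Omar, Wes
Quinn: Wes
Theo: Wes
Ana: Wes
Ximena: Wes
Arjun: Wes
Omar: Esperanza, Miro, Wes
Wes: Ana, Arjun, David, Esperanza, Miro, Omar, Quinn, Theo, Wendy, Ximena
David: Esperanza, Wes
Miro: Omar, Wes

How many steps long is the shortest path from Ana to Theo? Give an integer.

2

One shortest route is Ana – Wes – Theo, which uses 2 edges, and Ana and Theo are not directly tied, so nothing shorter exists. So d(Ana,Theo) = 2.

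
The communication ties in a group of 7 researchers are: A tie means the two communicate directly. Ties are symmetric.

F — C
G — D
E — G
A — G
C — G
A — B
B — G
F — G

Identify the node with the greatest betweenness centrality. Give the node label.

Unnormalized betweenness of each node: A:0, B:0, C:0, D:0, E:0, F:0, G:13.
G has the largest value, 13, making it the main broker — the node through which the most shortest paths run.

G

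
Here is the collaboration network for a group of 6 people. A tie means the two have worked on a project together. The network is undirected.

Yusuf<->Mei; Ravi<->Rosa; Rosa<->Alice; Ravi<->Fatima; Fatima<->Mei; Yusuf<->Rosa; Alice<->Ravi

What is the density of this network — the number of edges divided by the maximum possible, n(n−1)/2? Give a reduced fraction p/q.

7/15

There are 7 edges and 6 nodes, so the maximum possible is C(6,2) = 15.
Density = 7/15.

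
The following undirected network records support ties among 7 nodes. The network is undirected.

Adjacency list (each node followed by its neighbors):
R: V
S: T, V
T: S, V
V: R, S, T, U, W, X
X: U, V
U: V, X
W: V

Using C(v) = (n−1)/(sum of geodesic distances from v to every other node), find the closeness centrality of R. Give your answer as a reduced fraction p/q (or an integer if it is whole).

6/11

Distances from R: S:2, T:2, U:2, V:1, W:2, X:2. Sum = 11.
n = 7, so closeness = 6/11.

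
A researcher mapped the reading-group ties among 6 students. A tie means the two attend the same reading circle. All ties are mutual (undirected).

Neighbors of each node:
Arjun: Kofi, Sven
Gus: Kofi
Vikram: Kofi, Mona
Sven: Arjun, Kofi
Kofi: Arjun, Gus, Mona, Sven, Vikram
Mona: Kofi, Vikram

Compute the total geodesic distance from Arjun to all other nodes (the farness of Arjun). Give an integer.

Distances from Arjun: Gus:2, Kofi:1, Mona:2, Sven:1, Vikram:2.
Sum = 2 + 1 + 2 + 1 + 2 = 8.

8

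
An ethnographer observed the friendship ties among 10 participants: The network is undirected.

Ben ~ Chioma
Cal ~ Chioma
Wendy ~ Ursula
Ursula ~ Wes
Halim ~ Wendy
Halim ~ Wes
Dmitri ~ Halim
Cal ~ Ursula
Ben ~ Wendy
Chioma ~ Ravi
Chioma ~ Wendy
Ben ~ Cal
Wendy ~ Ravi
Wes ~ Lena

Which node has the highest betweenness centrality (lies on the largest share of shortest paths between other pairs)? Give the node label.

Unnormalized betweenness of each node: Ben:5/6, Cal:7/3, Chioma:7/3, Dmitri:0, Halim:34/3, Lena:0, Ravi:0, Ursula:8, Wendy:47/3, Wes:19/2.
Wendy has the largest value, 47/3, making it the main broker — the node through which the most shortest paths run.

Wendy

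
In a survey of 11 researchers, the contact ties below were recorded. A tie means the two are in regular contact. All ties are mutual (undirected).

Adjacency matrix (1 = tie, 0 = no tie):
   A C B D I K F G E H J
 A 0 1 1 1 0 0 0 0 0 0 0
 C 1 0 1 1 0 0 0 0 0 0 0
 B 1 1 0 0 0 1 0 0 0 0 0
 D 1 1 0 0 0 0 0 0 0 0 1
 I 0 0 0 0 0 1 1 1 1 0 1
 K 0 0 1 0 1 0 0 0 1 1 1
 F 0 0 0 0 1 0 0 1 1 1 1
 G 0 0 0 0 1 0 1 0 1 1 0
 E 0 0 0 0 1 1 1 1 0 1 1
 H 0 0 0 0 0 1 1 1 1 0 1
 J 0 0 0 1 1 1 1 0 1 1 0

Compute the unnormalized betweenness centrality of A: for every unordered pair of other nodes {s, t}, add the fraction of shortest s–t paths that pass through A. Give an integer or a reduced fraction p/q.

1/2

Pairs whose geodesics pass through A — B–D: 1/2.
All other pairs contribute 0.
Summing the contributions gives betweenness(A) = 1/2.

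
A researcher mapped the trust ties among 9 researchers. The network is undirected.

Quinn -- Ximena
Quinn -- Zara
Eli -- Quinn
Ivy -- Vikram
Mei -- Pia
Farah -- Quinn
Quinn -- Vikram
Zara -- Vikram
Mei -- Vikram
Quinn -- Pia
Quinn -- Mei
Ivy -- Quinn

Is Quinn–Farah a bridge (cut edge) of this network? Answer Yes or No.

Without the Quinn–Farah edge there is no alternate route between Quinn and Farah, so the network disconnects. It is a bridge.

Yes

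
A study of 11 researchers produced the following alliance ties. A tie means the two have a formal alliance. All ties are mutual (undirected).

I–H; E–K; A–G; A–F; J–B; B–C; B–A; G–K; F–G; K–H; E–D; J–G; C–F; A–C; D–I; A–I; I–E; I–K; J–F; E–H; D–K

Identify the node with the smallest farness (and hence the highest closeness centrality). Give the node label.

Farness (sum of distances to all others) for each node — A:15, B:21, C:21, D:21, E:20, F:19, G:16, H:21, I:16, J:21, K:17.
The smallest farness is 15, for A, so A has the highest closeness.

A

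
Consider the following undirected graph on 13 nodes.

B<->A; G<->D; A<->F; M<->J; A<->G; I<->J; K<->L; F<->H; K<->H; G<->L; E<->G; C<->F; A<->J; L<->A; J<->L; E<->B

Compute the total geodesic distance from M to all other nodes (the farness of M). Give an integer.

35

Distances from M: A:2, B:3, C:4, D:4, E:4, F:3, G:3, H:4, I:2, J:1, K:3, L:2.
Sum = 2 + 3 + 4 + 4 + 4 + 3 + 3 + 4 + 2 + 1 + 3 + 2 = 35.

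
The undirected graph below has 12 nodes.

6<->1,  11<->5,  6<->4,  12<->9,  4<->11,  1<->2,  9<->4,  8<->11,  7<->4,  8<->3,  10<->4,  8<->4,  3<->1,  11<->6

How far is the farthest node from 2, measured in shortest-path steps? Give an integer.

Distances from 2: 1:1, 3:2, 4:3, 5:4, 6:2, 7:4, 8:3, 9:4, 10:4, 11:3, 12:5.
The largest is 5 (to 12), so the eccentricity of 2 is 5.

5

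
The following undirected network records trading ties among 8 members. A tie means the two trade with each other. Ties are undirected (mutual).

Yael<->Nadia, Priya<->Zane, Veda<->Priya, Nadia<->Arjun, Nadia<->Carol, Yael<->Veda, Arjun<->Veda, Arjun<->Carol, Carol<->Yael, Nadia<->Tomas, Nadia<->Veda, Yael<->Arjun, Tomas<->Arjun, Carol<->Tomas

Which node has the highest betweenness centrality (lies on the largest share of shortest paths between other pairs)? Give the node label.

Unnormalized betweenness of each node: Arjun:17/6, Carol:1/3, Nadia:17/6, Priya:6, Tomas:0, Veda:10, Yael:1, Zane:0.
Veda has the largest value, 10, making it the main broker — the node through which the most shortest paths run.

Veda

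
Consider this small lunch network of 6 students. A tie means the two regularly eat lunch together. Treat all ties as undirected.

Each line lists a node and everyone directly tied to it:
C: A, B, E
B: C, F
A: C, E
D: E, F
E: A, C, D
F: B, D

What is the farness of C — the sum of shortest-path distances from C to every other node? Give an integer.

Distances from C: A:1, B:1, D:2, E:1, F:2.
Sum = 1 + 1 + 2 + 1 + 2 = 7.

7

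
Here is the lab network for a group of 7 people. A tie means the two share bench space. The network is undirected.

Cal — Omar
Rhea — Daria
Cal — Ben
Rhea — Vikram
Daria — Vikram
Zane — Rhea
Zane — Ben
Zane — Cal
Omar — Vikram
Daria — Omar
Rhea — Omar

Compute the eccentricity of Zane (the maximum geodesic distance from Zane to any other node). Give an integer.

Distances from Zane: Ben:1, Cal:1, Daria:2, Omar:2, Rhea:1, Vikram:2.
The largest is 2 (to Omar, Daria, and Vikram), so the eccentricity of Zane is 2.

2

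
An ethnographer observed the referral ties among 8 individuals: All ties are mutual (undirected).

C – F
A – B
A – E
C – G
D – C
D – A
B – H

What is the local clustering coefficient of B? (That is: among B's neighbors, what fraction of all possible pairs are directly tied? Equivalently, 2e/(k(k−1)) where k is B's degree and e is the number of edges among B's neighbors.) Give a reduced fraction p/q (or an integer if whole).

B's neighbors: A and H (k = 2).
Possible neighbor pairs: C(2,2) = 1. Edges among them: none → e = 0.
Clustering(B) = 0/1.

0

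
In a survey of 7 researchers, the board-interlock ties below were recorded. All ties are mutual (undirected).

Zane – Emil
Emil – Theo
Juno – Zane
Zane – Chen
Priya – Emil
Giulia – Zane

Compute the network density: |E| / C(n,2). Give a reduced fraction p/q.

2/7

There are 6 edges and 7 nodes, so the maximum possible is C(7,2) = 21.
Density = 6/21 = 2/7.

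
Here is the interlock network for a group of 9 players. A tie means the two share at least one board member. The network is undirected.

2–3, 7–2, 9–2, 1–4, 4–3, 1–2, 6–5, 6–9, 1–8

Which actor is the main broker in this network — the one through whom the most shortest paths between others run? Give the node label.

Unnormalized betweenness of each node: 1:19/2, 2:20, 3:5/2, 4:1, 5:0, 6:7, 7:0, 8:0, 9:12.
2 has the largest value, 20, making it the main broker — the node through which the most shortest paths run.

2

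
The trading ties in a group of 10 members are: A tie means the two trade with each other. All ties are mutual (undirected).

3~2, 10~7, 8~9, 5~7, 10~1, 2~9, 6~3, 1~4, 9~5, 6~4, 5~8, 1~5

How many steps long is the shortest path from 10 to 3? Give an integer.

4

One shortest route is 10 – 1 – 4 – 6 – 3, which uses 4 edges, and at distance 3 from 10 we only reach {6, 8, 9}, which does not include 3. So d(10,3) = 4.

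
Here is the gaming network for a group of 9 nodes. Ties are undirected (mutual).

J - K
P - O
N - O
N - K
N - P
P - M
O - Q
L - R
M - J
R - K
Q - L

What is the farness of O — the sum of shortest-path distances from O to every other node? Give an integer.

Distances from O: J:3, K:2, L:2, M:2, N:1, P:1, Q:1, R:3.
Sum = 3 + 2 + 2 + 2 + 1 + 1 + 1 + 3 = 15.

15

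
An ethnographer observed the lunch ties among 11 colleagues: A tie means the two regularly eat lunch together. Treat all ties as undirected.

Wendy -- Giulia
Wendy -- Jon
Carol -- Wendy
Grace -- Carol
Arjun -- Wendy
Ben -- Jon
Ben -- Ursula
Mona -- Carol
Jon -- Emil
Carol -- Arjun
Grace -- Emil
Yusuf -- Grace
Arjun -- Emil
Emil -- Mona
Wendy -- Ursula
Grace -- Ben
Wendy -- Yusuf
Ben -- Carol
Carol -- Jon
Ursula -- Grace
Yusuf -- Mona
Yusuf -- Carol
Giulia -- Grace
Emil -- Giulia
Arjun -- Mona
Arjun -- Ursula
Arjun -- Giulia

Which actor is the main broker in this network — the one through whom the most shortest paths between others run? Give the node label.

Unnormalized betweenness of each node: Arjun:23/6, Ben:13/12, Carol:11/2, Emil:11/4, Giulia:5/6, Grace:31/6, Jon:17/12, Mona:13/12, Ursula:4/3, Wendy:49/12, Yusuf:11/12.
Carol has the largest value, 11/2, making it the main broker — the node through which the most shortest paths run.

Carol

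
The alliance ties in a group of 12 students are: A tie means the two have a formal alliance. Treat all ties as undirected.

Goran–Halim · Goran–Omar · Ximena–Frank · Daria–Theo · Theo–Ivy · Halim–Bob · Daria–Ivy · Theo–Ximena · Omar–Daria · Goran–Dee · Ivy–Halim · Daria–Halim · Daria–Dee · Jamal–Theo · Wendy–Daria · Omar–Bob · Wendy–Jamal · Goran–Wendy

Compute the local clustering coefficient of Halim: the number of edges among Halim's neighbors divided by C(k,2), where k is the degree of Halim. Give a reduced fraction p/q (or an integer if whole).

1/6

Halim's neighbors: Bob, Daria, Goran, and Ivy (k = 4).
Possible neighbor pairs: C(4,2) = 6. Edges among them: Daria–Ivy → e = 1.
Clustering(Halim) = 1/6.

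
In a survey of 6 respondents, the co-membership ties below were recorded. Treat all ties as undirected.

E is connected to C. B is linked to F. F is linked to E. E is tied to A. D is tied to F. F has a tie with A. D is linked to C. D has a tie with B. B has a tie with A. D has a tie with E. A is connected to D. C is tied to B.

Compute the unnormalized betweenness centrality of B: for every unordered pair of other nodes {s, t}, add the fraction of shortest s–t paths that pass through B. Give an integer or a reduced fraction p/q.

2/3

Pairs whose geodesics pass through B — A–C: 1/3; F–C: 1/3.
All other pairs contribute 0.
Summing the contributions gives betweenness(B) = 2/3.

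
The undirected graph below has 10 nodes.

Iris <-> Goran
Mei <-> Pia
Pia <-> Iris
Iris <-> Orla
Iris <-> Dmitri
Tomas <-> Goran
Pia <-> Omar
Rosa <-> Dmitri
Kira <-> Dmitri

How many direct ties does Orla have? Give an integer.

1

Orla is directly tied to Iris. That is 1 neighbor, so the degree of Orla is 1.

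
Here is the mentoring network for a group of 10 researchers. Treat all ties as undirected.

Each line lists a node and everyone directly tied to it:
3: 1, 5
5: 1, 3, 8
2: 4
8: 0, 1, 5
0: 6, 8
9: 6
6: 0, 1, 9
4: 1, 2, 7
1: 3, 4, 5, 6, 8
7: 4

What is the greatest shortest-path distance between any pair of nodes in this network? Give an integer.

4

Eccentricity of each node (its greatest distance to any other): 0:4, 1:2, 2:4, 3:3, 4:3, 5:3, 6:3, 7:4, 8:3, 9:4.
The maximum eccentricity is 4, realized for instance by the pair 0–7 via 0 – 6 – 1 – 4 – 7. So the diameter is 4.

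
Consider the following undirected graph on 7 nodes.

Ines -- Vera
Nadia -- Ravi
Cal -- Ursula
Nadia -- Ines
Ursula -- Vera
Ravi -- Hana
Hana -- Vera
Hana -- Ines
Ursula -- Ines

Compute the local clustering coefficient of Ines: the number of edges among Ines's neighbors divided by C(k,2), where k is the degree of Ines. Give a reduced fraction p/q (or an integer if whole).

1/3

Ines's neighbors: Hana, Nadia, Ursula, and Vera (k = 4).
Possible neighbor pairs: C(4,2) = 6. Edges among them: Hana–Vera, Ursula–Vera → e = 2.
Clustering(Ines) = 2/6 = 1/3.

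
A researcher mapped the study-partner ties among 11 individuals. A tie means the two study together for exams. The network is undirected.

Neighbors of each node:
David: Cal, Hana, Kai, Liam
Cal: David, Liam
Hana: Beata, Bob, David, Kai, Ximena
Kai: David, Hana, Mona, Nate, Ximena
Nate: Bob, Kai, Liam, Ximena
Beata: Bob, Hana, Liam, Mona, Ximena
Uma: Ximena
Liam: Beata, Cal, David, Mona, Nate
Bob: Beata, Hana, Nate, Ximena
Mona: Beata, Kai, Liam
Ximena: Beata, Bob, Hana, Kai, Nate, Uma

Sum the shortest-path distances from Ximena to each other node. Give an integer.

Distances from Ximena: Beata:1, Bob:1, Cal:3, David:2, Hana:1, Kai:1, Liam:2, Mona:2, Nate:1, Uma:1.
Sum = 1 + 1 + 3 + 2 + 1 + 1 + 2 + 2 + 1 + 1 = 15.

15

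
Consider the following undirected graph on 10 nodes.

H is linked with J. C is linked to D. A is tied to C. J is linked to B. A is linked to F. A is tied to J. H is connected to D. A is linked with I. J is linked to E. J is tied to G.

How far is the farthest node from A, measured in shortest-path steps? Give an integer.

Distances from A: B:2, C:1, D:2, E:2, F:1, G:2, H:2, I:1, J:1.
The largest is 2 (to G, E, H, B, and D), so the eccentricity of A is 2.

2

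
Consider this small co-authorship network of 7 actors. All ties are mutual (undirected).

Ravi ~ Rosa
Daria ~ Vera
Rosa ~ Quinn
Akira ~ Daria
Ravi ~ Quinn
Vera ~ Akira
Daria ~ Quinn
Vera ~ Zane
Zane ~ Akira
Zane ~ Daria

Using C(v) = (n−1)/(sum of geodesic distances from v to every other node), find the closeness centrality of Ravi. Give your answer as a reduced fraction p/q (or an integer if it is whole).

6/13

Distances from Ravi: Akira:3, Daria:2, Quinn:1, Rosa:1, Vera:3, Zane:3. Sum = 13.
n = 7, so closeness = 6/13.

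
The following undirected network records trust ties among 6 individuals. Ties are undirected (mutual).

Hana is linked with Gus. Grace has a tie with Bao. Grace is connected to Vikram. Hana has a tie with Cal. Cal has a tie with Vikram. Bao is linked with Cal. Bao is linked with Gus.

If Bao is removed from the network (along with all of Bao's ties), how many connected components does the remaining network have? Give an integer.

Bao's neighbors (Cal, Grace, and Gus) remain reachable from one another through other ties, so the rest of the network stays in one piece.

1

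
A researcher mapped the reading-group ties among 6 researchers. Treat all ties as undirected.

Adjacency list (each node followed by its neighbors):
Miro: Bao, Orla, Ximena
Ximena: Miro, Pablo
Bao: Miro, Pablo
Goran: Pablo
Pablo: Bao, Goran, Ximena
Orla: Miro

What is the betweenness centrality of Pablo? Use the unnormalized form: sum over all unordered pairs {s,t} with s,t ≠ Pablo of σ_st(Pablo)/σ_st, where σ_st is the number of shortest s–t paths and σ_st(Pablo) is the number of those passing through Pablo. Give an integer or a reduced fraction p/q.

Pairs whose geodesics pass through Pablo — Orla–Goran: 2/2; Miro–Goran: 2/2; Ximena–Bao: 1/2; Ximena–Goran: 1; Bao–Goran: 1.
All other pairs contribute 0.
Summing the contributions gives betweenness(Pablo) = 9/2.

9/2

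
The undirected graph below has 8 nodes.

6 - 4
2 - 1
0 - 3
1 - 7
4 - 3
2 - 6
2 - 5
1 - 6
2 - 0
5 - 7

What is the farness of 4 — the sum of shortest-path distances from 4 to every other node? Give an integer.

Distances from 4: 0:2, 1:2, 2:2, 3:1, 5:3, 6:1, 7:3.
Sum = 2 + 2 + 2 + 1 + 3 + 1 + 3 = 14.

14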